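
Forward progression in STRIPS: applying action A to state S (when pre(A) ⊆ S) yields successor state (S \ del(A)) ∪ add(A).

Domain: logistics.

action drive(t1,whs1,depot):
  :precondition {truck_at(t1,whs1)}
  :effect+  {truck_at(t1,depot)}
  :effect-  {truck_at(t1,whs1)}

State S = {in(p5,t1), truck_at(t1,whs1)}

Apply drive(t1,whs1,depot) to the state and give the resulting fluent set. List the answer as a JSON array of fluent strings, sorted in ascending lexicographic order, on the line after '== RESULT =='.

Progress:
  pre ⊆ S: {truck_at(t1,whs1)} ⊆ S  — applicable
  S \ del = {in(p5,t1)}
  ∪ add   = {in(p5,t1), truck_at(t1,depot)}

== RESULT ==
["in(p5,t1)", "truck_at(t1,depot)"]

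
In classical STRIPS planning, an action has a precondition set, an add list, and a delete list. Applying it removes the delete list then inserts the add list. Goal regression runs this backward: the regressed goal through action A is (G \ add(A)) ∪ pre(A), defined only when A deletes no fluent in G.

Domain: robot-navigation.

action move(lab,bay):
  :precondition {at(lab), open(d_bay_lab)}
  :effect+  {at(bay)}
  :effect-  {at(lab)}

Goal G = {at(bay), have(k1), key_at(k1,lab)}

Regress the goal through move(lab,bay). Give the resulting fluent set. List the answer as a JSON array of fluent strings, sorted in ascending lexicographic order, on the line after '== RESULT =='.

Regress:
  G ∩ del = {}  (empty — regression defined)
  G \ add = {at(bay), have(k1), key_at(k1,lab)} \ {at(bay)} = {have(k1), key_at(k1,lab)}
  ∪ pre   = {have(k1), key_at(k1,lab)} ∪ {at(lab), open(d_bay_lab)}
          = {at(lab), have(k1), key_at(k1,lab), open(d_bay_lab)}

== RESULT ==
["at(lab)", "have(k1)", "key_at(k1,lab)", "open(d_bay_lab)"]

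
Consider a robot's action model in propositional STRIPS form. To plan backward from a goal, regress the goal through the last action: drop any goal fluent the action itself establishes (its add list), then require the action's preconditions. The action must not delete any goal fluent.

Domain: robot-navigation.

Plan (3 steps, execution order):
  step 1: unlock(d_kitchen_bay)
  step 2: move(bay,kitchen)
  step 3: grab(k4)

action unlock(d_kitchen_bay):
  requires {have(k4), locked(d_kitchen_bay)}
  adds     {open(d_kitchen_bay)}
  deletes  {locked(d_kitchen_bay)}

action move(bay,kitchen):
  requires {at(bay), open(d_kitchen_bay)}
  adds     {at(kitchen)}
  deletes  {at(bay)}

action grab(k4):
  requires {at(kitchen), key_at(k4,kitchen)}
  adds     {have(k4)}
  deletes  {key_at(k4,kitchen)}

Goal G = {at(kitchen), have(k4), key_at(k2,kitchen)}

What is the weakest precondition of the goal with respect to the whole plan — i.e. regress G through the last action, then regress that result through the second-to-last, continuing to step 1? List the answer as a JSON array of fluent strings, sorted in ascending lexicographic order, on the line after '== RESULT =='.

Regress step by step:
  through step 3 (grab(k4)): drop {have(k4)}, keep {at(kitchen), key_at(k2,kitchen)}, require {at(kitchen), key_at(k4,kitchen)}
    → {at(kitchen), key_at(k2,kitchen), key_at(k4,kitchen)}
  through step 2 (move(bay,kitchen)): drop {at(kitchen)}, keep {key_at(k2,kitchen), key_at(k4,kitchen)}, require {at(bay), open(d_kitchen_bay)}
    → {at(bay), key_at(k2,kitchen), key_at(k4,kitchen), open(d_kitchen_bay)}
  through step 1 (unlock(d_kitchen_bay)): drop {open(d_kitchen_bay)}, keep {at(bay), key_at(k2,kitchen), key_at(k4,kitchen)}, require {have(k4), locked(d_kitchen_bay)}
    → {at(bay), have(k4), key_at(k2,kitchen), key_at(k4,kitchen), locked(d_kitchen_bay)}

== RESULT ==
["at(bay)", "have(k4)", "key_at(k2,kitchen)", "key_at(k4,kitchen)", "locked(d_kitchen_bay)"]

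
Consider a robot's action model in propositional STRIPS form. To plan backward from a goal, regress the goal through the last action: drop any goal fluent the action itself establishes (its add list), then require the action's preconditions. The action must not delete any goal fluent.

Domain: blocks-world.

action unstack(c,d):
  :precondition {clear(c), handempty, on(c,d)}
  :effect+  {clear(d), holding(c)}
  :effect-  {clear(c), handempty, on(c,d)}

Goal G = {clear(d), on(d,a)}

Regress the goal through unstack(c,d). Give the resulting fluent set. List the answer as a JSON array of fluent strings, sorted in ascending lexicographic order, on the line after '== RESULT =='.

Compute (G \ add) ∪ pre:
  G ∩ del = {}  (empty — regression defined)
  G \ add = {clear(d), on(d,a)} \ {clear(d), holding(c)} = {on(d,a)}
  ∪ pre   = {on(d,a)} ∪ {clear(c), handempty, on(c,d)}
          = {clear(c), handempty, on(c,d), on(d,a)}

== RESULT ==
["clear(c)", "handempty", "on(c,d)", "on(d,a)"]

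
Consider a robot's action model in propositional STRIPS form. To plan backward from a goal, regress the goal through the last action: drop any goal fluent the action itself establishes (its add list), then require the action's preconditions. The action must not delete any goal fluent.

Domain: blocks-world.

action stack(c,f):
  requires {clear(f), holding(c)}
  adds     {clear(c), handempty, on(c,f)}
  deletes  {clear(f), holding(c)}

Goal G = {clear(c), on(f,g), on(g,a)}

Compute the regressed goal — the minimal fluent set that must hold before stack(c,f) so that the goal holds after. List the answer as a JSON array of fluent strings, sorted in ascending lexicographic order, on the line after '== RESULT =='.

Compute (G \ add) ∪ pre:
  G ∩ del = {}  (empty — regression defined)
  G \ add = {clear(c), on(f,g), on(g,a)} \ {clear(c), handempty, on(c,f)} = {on(f,g), on(g,a)}
  ∪ pre   = {on(f,g), on(g,a)} ∪ {clear(f), holding(c)}
          = {clear(f), holding(c), on(f,g), on(g,a)}

== RESULT ==
["clear(f)", "holding(c)", "on(f,g)", "on(g,a)"]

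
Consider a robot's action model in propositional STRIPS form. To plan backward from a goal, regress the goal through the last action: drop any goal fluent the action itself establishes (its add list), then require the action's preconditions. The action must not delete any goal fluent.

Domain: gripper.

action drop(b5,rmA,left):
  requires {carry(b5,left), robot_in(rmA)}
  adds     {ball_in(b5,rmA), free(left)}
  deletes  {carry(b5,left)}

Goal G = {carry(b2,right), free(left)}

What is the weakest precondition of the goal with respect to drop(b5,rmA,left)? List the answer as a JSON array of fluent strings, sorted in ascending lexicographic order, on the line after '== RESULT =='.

Regress:
  G ∩ del = {}  (empty — regression defined)
  G \ add = {carry(b2,right), free(left)} \ {ball_in(b5,rmA), free(left)} = {carry(b2,right)}
  ∪ pre   = {carry(b2,right)} ∪ {carry(b5,left), robot_in(rmA)}
          = {carry(b2,right), carry(b5,left), robot_in(rmA)}

== RESULT ==
["carry(b2,right)", "carry(b5,left)", "robot_in(rmA)"]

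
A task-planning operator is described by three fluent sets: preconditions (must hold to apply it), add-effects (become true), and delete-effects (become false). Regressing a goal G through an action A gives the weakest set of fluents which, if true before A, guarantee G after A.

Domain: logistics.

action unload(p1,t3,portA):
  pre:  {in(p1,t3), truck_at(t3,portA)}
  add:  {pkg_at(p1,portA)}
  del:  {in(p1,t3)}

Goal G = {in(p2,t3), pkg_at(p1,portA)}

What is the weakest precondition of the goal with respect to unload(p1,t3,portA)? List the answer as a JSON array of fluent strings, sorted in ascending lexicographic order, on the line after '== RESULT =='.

Compute (G \ add) ∪ pre:
  G ∩ del = {}  (empty — regression defined)
  G \ add = {in(p2,t3), pkg_at(p1,portA)} \ {pkg_at(p1,portA)} = {in(p2,t3)}
  ∪ pre   = {in(p2,t3)} ∪ {in(p1,t3), truck_at(t3,portA)}
          = {in(p1,t3), in(p2,t3), truck_at(t3,portA)}

== RESULT ==
["in(p1,t3)", "in(p2,t3)", "truck_at(t3,portA)"]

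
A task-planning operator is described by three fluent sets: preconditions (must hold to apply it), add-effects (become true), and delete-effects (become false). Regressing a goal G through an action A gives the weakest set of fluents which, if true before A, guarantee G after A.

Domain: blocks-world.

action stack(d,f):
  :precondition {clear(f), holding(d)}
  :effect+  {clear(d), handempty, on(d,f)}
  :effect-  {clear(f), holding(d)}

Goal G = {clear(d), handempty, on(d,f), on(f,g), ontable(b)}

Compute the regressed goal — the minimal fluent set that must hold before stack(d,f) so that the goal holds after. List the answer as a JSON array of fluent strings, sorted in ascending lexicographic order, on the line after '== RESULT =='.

Regress:
  G ∩ del = {}  (empty — regression defined)
  G \ add = {clear(d), handempty, on(d,f), on(f,g), ontable(b)} \ {clear(d), handempty, on(d,f)} = {on(f,g), ontable(b)}
  ∪ pre   = {on(f,g), ontable(b)} ∪ {clear(f), holding(d)}
          = {clear(f), holding(d), on(f,g), ontable(b)}

== RESULT ==
["clear(f)", "holding(d)", "on(f,g)", "ontable(b)"]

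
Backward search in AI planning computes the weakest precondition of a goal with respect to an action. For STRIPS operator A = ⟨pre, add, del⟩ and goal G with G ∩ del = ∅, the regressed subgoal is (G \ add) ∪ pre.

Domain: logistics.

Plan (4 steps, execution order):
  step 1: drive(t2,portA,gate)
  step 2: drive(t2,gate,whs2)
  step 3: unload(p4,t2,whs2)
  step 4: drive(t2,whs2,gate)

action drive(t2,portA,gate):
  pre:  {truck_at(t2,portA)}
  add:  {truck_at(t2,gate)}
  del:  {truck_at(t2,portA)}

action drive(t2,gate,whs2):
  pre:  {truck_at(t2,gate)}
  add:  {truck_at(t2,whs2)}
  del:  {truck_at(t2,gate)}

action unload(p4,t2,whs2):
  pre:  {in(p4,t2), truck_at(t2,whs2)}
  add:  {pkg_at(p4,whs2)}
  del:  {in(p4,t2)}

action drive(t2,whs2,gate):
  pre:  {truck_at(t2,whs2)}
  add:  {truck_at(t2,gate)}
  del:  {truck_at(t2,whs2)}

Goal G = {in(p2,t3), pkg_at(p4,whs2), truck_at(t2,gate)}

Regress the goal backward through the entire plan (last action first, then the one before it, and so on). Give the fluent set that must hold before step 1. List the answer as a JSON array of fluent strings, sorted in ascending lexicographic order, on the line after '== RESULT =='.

Work backward from the goal:
  through step 4 (drive(t2,whs2,gate)): drop {truck_at(t2,gate)}, keep {in(p2,t3), pkg_at(p4,whs2)}, require {truck_at(t2,whs2)}
    → {in(p2,t3), pkg_at(p4,whs2), truck_at(t2,whs2)}
  through step 3 (unload(p4,t2,whs2)): drop {pkg_at(p4,whs2)}, keep {in(p2,t3), truck_at(t2,whs2)}, require {in(p4,t2), truck_at(t2,whs2)}
    → {in(p2,t3), in(p4,t2), truck_at(t2,whs2)}
  through step 2 (drive(t2,gate,whs2)): drop {truck_at(t2,whs2)}, keep {in(p2,t3), in(p4,t2)}, require {truck_at(t2,gate)}
    → {in(p2,t3), in(p4,t2), truck_at(t2,gate)}
  through step 1 (drive(t2,portA,gate)): drop {truck_at(t2,gate)}, keep {in(p2,t3), in(p4,t2)}, require {truck_at(t2,portA)}
    → {in(p2,t3), in(p4,t2), truck_at(t2,portA)}

== RESULT ==
["in(p2,t3)", "in(p4,t2)", "truck_at(t2,portA)"]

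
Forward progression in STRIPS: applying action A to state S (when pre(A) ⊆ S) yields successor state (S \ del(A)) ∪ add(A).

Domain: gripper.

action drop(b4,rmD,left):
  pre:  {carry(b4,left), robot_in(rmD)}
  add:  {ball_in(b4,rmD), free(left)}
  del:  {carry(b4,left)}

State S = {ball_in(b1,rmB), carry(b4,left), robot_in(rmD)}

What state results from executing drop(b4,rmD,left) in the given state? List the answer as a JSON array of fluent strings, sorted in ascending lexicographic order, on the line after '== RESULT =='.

Compute (S \ del) ∪ add:
  pre ⊆ S: {carry(b4,left), robot_in(rmD)} ⊆ S  — applicable
  S \ del = {ball_in(b1,rmB), robot_in(rmD)}
  ∪ add   = {ball_in(b1,rmB), ball_in(b4,rmD), free(left), robot_in(rmD)}

== RESULT ==
["ball_in(b1,rmB)", "ball_in(b4,rmD)", "free(left)", "robot_in(rmD)"]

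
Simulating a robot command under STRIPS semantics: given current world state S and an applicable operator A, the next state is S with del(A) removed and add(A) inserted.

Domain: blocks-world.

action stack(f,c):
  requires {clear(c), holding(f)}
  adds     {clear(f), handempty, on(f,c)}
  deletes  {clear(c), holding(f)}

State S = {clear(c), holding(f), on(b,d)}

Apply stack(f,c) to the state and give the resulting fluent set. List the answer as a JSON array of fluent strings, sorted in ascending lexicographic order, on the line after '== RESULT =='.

Progress:
  pre ⊆ S: {clear(c), holding(f)} ⊆ S  — applicable
  S \ del = {on(b,d)}
  ∪ add   = {clear(f), handempty, on(b,d), on(f,c)}

== RESULT ==
["clear(f)", "handempty", "on(b,d)", "on(f,c)"]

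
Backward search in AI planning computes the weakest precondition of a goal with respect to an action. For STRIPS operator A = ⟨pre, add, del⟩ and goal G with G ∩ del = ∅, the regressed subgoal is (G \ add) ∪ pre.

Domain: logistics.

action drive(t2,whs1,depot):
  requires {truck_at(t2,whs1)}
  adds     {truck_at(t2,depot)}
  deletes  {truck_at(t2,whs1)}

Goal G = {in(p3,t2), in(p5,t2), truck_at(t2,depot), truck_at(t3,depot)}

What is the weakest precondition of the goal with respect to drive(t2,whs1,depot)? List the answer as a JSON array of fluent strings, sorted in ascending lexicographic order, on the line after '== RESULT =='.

Compute (G \ add) ∪ pre:
  G ∩ del = {}  (empty — regression defined)
  G \ add = {in(p3,t2), in(p5,t2), truck_at(t2,depot), truck_at(t3,depot)} \ {truck_at(t2,depot)} = {in(p3,t2), in(p5,t2), truck_at(t3,depot)}
  ∪ pre   = {in(p3,t2), in(p5,t2), truck_at(t3,depot)} ∪ {truck_at(t2,whs1)}
          = {in(p3,t2), in(p5,t2), truck_at(t2,whs1), truck_at(t3,depot)}

== RESULT ==
["in(p3,t2)", "in(p5,t2)", "truck_at(t2,whs1)", "truck_at(t3,depot)"]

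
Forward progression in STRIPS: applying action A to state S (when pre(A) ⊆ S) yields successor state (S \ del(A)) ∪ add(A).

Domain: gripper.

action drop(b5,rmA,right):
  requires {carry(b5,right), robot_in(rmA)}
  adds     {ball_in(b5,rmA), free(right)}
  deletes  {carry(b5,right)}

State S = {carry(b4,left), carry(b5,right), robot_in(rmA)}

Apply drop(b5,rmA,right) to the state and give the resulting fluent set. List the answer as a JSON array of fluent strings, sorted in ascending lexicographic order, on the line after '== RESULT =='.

Progress:
  pre ⊆ S: {carry(b5,right), robot_in(rmA)} ⊆ S  — applicable
  S \ del = {carry(b4,left), robot_in(rmA)}
  ∪ add   = {ball_in(b5,rmA), carry(b4,left), free(right), robot_in(rmA)}

== RESULT ==
["ball_in(b5,rmA)", "carry(b4,left)", "free(right)", "robot_in(rmA)"]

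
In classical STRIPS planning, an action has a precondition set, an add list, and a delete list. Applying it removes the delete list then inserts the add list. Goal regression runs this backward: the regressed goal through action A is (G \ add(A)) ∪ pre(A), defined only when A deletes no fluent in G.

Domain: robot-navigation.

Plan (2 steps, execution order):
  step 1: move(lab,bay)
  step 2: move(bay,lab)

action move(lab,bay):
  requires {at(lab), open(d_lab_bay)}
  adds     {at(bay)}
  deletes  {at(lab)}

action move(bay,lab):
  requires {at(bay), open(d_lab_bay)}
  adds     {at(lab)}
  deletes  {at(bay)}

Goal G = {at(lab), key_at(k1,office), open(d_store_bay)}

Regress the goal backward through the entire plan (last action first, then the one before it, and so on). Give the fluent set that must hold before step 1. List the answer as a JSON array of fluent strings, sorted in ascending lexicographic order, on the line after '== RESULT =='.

Regress step by step:
  through step 2 (move(bay,lab)): drop {at(lab)}, keep {key_at(k1,office), open(d_store_bay)}, require {at(bay), open(d_lab_bay)}
    → {at(bay), key_at(k1,office), open(d_lab_bay), open(d_store_bay)}
  through step 1 (move(lab,bay)): drop {at(bay)}, keep {key_at(k1,office), open(d_lab_bay), open(d_store_bay)}, require {at(lab), open(d_lab_bay)}
    → {at(lab), key_at(k1,office), open(d_lab_bay), open(d_store_bay)}

== RESULT ==
["at(lab)", "key_at(k1,office)", "open(d_lab_bay)", "open(d_store_bay)"]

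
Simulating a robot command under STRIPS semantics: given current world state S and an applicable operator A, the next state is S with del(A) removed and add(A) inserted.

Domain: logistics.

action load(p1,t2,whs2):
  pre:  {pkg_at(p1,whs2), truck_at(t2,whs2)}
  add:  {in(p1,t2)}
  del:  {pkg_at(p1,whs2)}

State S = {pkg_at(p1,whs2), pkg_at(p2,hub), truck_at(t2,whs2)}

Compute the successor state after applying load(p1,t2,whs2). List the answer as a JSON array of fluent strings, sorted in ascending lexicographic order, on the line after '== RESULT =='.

Compute (S \ del) ∪ add:
  pre ⊆ S: {pkg_at(p1,whs2), truck_at(t2,whs2)} ⊆ S  — applicable
  S \ del = {pkg_at(p2,hub), truck_at(t2,whs2)}
  ∪ add   = {in(p1,t2), pkg_at(p2,hub), truck_at(t2,whs2)}

== RESULT ==
["in(p1,t2)", "pkg_at(p2,hub)", "truck_at(t2,whs2)"]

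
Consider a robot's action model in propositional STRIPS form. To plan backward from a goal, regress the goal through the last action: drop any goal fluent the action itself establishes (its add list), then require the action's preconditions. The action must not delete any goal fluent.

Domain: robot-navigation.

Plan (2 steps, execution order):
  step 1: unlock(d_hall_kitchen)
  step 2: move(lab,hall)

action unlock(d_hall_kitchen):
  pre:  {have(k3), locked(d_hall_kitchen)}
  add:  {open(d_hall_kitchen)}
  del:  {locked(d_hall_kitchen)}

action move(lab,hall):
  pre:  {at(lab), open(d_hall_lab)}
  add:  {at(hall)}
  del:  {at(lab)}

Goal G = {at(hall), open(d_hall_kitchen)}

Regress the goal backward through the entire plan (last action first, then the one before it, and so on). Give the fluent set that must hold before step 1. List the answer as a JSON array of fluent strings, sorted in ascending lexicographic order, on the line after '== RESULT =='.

Regress step by step:
  through step 2 (move(lab,hall)): drop {at(hall)}, keep {open(d_hall_kitchen)}, require {at(lab), open(d_hall_lab)}
    → {at(lab), open(d_hall_kitchen), open(d_hall_lab)}
  through step 1 (unlock(d_hall_kitchen)): drop {open(d_hall_kitchen)}, keep {at(lab), open(d_hall_lab)}, require {have(k3), locked(d_hall_kitchen)}
    → {at(lab), have(k3), locked(d_hall_kitchen), open(d_hall_lab)}

== RESULT ==
["at(lab)", "have(k3)", "locked(d_hall_kitchen)", "open(d_hall_lab)"]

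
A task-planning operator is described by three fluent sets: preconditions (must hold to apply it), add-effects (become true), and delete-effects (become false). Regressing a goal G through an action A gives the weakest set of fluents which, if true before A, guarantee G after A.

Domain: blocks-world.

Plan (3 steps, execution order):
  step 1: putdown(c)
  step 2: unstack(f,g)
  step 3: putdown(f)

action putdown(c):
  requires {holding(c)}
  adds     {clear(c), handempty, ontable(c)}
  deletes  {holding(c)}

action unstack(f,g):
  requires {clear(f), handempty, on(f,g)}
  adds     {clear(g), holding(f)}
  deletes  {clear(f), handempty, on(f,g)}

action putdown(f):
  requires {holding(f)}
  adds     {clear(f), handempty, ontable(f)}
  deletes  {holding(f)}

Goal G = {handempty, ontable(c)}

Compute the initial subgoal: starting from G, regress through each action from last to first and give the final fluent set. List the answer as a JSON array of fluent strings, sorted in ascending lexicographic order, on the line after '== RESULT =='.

Regress step by step:
  through step 3 (putdown(f)): drop {handempty}, keep {ontable(c)}, require {holding(f)}
    → {holding(f), ontable(c)}
  through step 2 (unstack(f,g)): drop {holding(f)}, keep {ontable(c)}, require {clear(f), handempty, on(f,g)}
    → {clear(f), handempty, on(f,g), ontable(c)}
  through step 1 (putdown(c)): drop {handempty, ontable(c)}, keep {clear(f), on(f,g)}, require {holding(c)}
    → {clear(f), holding(c), on(f,g)}

== RESULT ==
["clear(f)", "holding(c)", "on(f,g)"]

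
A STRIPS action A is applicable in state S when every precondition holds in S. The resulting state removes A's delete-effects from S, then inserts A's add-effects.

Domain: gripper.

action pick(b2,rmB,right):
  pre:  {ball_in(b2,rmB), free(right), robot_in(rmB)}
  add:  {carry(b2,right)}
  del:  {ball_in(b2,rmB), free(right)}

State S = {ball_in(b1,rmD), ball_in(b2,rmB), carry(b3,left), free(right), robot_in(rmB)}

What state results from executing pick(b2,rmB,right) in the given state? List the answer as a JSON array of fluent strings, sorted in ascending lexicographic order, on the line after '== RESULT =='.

Progress:
  pre ⊆ S: {ball_in(b2,rmB), free(right), robot_in(rmB)} ⊆ S  — applicable
  S \ del = {ball_in(b1,rmD), carry(b3,left), robot_in(rmB)}
  ∪ add   = {ball_in(b1,rmD), carry(b2,right), carry(b3,left), robot_in(rmB)}

== RESULT ==
["ball_in(b1,rmD)", "carry(b2,right)", "carry(b3,left)", "robot_in(rmB)"]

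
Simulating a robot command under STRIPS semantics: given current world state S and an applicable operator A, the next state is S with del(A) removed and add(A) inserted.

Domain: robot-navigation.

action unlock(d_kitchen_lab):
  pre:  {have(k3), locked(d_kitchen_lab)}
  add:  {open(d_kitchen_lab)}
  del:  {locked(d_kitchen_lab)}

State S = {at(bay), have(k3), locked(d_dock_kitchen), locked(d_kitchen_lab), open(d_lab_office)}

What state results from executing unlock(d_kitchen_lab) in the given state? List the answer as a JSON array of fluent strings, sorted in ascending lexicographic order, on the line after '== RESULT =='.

Progress:
  pre ⊆ S: {have(k3), locked(d_kitchen_lab)} ⊆ S  — applicable
  S \ del = {at(bay), have(k3), locked(d_dock_kitchen), open(d_lab_office)}
  ∪ add   = {at(bay), have(k3), locked(d_dock_kitchen), open(d_kitchen_lab), open(d_lab_office)}

== RESULT ==
["at(bay)", "have(k3)", "locked(d_dock_kitchen)", "open(d_kitchen_lab)", "open(d_lab_office)"]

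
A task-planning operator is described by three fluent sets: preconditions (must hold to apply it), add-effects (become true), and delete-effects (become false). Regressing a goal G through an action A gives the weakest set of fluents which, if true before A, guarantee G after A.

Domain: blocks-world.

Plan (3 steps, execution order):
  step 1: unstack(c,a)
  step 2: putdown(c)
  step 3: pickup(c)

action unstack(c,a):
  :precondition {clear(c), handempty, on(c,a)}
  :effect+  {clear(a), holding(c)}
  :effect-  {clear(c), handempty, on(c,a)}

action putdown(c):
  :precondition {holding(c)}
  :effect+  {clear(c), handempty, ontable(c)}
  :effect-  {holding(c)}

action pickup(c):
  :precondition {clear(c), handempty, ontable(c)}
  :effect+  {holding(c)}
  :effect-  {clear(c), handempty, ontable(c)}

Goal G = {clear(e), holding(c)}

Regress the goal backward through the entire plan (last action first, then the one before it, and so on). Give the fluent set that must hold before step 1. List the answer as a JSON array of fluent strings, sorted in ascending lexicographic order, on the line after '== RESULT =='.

Work backward from the goal:
  through step 3 (pickup(c)): drop {holding(c)}, keep {clear(e)}, require {clear(c), handempty, ontable(c)}
    → {clear(c), clear(e), handempty, ontable(c)}
  through step 2 (putdown(c)): drop {clear(c), handempty, ontable(c)}, keep {clear(e)}, require {holding(c)}
    → {clear(e), holding(c)}
  through step 1 (unstack(c,a)): drop {holding(c)}, keep {clear(e)}, require {clear(c), handempty, on(c,a)}
    → {clear(c), clear(e), handempty, on(c,a)}

== RESULT ==
["clear(c)", "clear(e)", "handempty", "on(c,a)"]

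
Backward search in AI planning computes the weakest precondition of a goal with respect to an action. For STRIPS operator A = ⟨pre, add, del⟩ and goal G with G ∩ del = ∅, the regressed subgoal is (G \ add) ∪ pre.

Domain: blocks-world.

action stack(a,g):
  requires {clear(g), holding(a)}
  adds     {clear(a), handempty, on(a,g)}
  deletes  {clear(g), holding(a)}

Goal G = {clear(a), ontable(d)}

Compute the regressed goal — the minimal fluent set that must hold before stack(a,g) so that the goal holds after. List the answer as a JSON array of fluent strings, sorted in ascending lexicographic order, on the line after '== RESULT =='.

Compute (G \ add) ∪ pre:
  G ∩ del = {}  (empty — regression defined)
  G \ add = {clear(a), ontable(d)} \ {clear(a), handempty, on(a,g)} = {ontable(d)}
  ∪ pre   = {ontable(d)} ∪ {clear(g), holding(a)}
          = {clear(g), holding(a), ontable(d)}

== RESULT ==
["clear(g)", "holding(a)", "ontable(d)"]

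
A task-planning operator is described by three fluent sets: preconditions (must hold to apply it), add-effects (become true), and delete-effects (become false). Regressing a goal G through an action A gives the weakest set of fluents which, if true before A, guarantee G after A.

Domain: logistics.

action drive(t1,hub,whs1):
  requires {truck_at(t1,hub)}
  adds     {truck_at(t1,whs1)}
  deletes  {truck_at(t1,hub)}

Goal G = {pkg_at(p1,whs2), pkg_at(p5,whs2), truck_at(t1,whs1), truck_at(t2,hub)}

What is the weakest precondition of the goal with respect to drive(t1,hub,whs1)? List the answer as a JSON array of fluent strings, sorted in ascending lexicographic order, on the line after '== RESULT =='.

Compute (G \ add) ∪ pre:
  G ∩ del = {}  (empty — regression defined)
  G \ add = {pkg_at(p1,whs2), pkg_at(p5,whs2), truck_at(t1,whs1), truck_at(t2,hub)} \ {truck_at(t1,whs1)} = {pkg_at(p1,whs2), pkg_at(p5,whs2), truck_at(t2,hub)}
  ∪ pre   = {pkg_at(p1,whs2), pkg_at(p5,whs2), truck_at(t2,hub)} ∪ {truck_at(t1,hub)}
          = {pkg_at(p1,whs2), pkg_at(p5,whs2), truck_at(t1,hub), truck_at(t2,hub)}

== RESULT ==
["pkg_at(p1,whs2)", "pkg_at(p5,whs2)", "truck_at(t1,hub)", "truck_at(t2,hub)"]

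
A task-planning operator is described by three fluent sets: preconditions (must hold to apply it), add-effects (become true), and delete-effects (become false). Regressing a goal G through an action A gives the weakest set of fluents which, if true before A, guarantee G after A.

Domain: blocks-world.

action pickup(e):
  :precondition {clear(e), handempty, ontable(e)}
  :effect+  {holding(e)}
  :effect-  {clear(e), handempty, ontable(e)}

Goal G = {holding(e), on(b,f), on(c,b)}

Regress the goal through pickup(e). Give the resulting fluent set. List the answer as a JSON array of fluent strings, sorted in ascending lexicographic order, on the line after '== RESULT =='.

Regress:
  G ∩ del = {}  (empty — regression defined)
  G \ add = {holding(e), on(b,f), on(c,b)} \ {holding(e)} = {on(b,f), on(c,b)}
  ∪ pre   = {on(b,f), on(c,b)} ∪ {clear(e), handempty, ontable(e)}
          = {clear(e), handempty, on(b,f), on(c,b), ontable(e)}

== RESULT ==
["clear(e)", "handempty", "on(b,f)", "on(c,b)", "ontable(e)"]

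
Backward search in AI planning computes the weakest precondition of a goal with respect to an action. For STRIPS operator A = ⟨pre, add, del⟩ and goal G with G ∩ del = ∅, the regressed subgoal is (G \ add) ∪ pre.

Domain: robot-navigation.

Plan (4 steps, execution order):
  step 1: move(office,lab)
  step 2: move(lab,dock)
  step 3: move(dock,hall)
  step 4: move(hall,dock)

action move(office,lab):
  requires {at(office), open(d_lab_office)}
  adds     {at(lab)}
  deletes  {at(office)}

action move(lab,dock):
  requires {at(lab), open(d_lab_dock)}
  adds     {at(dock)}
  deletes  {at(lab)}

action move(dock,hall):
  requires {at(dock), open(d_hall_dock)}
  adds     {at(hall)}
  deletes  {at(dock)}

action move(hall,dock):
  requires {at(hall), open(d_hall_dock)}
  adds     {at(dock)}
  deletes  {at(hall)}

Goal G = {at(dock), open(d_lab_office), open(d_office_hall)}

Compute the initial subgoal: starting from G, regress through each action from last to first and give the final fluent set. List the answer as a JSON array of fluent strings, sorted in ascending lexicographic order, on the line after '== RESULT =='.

Work backward from the goal:
  through step 4 (move(hall,dock)): drop {at(dock)}, keep {open(d_lab_office), open(d_office_hall)}, require {at(hall), open(d_hall_dock)}
    → {at(hall), open(d_hall_dock), open(d_lab_office), open(d_office_hall)}
  through step 3 (move(dock,hall)): drop {at(hall)}, keep {open(d_hall_dock), open(d_lab_office), open(d_office_hall)}, require {at(dock), open(d_hall_dock)}
    → {at(dock), open(d_hall_dock), open(d_lab_office), open(d_office_hall)}
  through step 2 (move(lab,dock)): drop {at(dock)}, keep {open(d_hall_dock), open(d_lab_office), open(d_office_hall)}, require {at(lab), open(d_lab_dock)}
    → {at(lab), open(d_hall_dock), open(d_lab_dock), open(d_lab_office), open(d_office_hall)}
  through step 1 (move(office,lab)): drop {at(lab)}, keep {open(d_hall_dock), open(d_lab_dock), open(d_lab_office), open(d_office_hall)}, require {at(office), open(d_lab_office)}
    → {at(office), open(d_hall_dock), open(d_lab_dock), open(d_lab_office), open(d_office_hall)}

== RESULT ==
["at(office)", "open(d_hall_dock)", "open(d_lab_dock)", "open(d_lab_office)", "open(d_office_hall)"]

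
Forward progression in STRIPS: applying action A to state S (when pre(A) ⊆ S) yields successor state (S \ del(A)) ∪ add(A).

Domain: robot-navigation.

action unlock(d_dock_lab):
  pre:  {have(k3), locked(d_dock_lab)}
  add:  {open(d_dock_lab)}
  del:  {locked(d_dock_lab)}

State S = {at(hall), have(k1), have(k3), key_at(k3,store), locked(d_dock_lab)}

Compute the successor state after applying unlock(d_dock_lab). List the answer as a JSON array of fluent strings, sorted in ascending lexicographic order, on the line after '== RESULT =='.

Progress:
  pre ⊆ S: {have(k3), locked(d_dock_lab)} ⊆ S  — applicable
  S \ del = {at(hall), have(k1), have(k3), key_at(k3,store)}
  ∪ add   = {at(hall), have(k1), have(k3), key_at(k3,store), open(d_dock_lab)}

== RESULT ==
["at(hall)", "have(k1)", "have(k3)", "key_at(k3,store)", "open(d_dock_lab)"]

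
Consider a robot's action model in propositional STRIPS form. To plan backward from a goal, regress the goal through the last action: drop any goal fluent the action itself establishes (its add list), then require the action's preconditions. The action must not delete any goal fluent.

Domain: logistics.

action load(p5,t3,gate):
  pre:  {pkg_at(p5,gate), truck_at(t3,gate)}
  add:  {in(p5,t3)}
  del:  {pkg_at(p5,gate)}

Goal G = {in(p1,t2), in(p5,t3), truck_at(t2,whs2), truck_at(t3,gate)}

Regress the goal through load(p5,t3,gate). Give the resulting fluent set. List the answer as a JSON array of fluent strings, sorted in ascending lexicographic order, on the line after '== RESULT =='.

Compute (G \ add) ∪ pre:
  G ∩ del = {}  (empty — regression defined)
  G \ add = {in(p1,t2), in(p5,t3), truck_at(t2,whs2), truck_at(t3,gate)} \ {in(p5,t3)} = {in(p1,t2), truck_at(t2,whs2), truck_at(t3,gate)}
  ∪ pre   = {in(p1,t2), truck_at(t2,whs2), truck_at(t3,gate)} ∪ {pkg_at(p5,gate), truck_at(t3,gate)}
          = {in(p1,t2), pkg_at(p5,gate), truck_at(t2,whs2), truck_at(t3,gate)}

== RESULT ==
["in(p1,t2)", "pkg_at(p5,gate)", "truck_at(t2,whs2)", "truck_at(t3,gate)"]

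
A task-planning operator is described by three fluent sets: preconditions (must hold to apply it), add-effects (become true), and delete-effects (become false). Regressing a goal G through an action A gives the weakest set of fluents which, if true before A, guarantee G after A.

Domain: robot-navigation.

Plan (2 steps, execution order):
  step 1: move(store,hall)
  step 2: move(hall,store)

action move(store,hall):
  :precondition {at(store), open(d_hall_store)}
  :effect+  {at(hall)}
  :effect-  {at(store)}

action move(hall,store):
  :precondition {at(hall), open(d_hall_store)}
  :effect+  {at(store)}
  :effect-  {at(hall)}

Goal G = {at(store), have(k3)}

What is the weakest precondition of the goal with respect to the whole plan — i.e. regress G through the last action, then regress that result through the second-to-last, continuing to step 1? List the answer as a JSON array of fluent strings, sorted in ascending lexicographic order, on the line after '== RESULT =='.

Work backward from the goal:
  through step 2 (move(hall,store)): drop {at(store)}, keep {have(k3)}, require {at(hall), open(d_hall_store)}
    → {at(hall), have(k3), open(d_hall_store)}
  through step 1 (move(store,hall)): drop {at(hall)}, keep {have(k3), open(d_hall_store)}, require {at(store), open(d_hall_store)}
    → {at(store), have(k3), open(d_hall_store)}

== RESULT ==
["at(store)", "have(k3)", "open(d_hall_store)"]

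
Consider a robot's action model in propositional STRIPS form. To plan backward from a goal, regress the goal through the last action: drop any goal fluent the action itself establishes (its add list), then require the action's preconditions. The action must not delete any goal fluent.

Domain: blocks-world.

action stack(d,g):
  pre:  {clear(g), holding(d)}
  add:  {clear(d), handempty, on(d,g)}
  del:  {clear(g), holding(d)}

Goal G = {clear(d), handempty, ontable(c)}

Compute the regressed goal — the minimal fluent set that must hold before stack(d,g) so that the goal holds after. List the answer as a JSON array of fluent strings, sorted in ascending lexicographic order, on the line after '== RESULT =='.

Compute (G \ add) ∪ pre:
  G ∩ del = {}  (empty — regression defined)
  G \ add = {clear(d), handempty, ontable(c)} \ {clear(d), handempty, on(d,g)} = {ontable(c)}
  ∪ pre   = {ontable(c)} ∪ {clear(g), holding(d)}
          = {clear(g), holding(d), ontable(c)}

== RESULT ==
["clear(g)", "holding(d)", "ontable(c)"]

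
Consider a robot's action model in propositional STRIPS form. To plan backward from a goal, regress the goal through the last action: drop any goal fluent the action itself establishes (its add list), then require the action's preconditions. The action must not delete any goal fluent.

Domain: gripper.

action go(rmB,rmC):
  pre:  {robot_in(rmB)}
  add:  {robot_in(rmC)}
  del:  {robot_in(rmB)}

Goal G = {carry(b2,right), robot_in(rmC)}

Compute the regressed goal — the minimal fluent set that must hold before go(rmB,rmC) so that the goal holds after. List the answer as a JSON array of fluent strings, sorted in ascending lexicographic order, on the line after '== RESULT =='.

Regress:
  G ∩ del = {}  (empty — regression defined)
  G \ add = {carry(b2,right), robot_in(rmC)} \ {robot_in(rmC)} = {carry(b2,right)}
  ∪ pre   = {carry(b2,right)} ∪ {robot_in(rmB)}
          = {carry(b2,right), robot_in(rmB)}

== RESULT ==
["carry(b2,right)", "robot_in(rmB)"]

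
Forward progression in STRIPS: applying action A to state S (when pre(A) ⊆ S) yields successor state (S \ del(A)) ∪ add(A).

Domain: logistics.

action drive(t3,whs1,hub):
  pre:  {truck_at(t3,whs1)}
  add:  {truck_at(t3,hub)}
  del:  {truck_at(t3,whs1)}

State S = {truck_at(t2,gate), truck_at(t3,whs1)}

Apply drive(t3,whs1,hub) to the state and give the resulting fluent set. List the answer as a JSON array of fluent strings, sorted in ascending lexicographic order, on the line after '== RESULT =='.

Progress:
  pre ⊆ S: {truck_at(t3,whs1)} ⊆ S  — applicable
  S \ del = {truck_at(t2,gate)}
  ∪ add   = {truck_at(t2,gate), truck_at(t3,hub)}

== RESULT ==
["truck_at(t2,gate)", "truck_at(t3,hub)"]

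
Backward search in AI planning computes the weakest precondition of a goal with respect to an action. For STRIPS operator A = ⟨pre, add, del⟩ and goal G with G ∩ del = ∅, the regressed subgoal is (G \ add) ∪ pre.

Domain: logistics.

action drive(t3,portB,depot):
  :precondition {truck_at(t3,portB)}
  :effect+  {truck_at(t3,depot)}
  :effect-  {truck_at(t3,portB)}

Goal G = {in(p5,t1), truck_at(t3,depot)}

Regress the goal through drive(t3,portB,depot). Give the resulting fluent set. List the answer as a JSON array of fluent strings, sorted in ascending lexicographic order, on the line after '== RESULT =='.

Compute (G \ add) ∪ pre:
  G ∩ del = {}  (empty — regression defined)
  G \ add = {in(p5,t1), truck_at(t3,depot)} \ {truck_at(t3,depot)} = {in(p5,t1)}
  ∪ pre   = {in(p5,t1)} ∪ {truck_at(t3,portB)}
          = {in(p5,t1), truck_at(t3,portB)}

== RESULT ==
["in(p5,t1)", "truck_at(t3,portB)"]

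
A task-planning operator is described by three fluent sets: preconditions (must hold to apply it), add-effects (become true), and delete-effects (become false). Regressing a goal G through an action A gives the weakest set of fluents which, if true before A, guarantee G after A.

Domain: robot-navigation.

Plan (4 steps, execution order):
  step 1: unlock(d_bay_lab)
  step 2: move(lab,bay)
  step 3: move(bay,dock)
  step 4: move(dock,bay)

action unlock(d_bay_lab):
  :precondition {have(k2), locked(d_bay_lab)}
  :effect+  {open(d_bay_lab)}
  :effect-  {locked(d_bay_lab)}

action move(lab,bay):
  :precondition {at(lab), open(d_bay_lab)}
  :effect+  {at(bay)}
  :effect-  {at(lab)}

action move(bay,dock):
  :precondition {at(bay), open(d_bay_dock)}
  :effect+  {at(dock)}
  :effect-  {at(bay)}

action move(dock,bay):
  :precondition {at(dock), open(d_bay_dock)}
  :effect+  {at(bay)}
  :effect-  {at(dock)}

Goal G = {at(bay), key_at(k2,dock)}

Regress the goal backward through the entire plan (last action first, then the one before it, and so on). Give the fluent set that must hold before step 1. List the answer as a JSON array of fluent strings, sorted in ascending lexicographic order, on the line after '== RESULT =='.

Regress step by step:
  through step 4 (move(dock,bay)): drop {at(bay)}, keep {key_at(k2,dock)}, require {at(dock), open(d_bay_dock)}
    → {at(dock), key_at(k2,dock), open(d_bay_dock)}
  through step 3 (move(bay,dock)): drop {at(dock)}, keep {key_at(k2,dock), open(d_bay_dock)}, require {at(bay), open(d_bay_dock)}
    → {at(bay), key_at(k2,dock), open(d_bay_dock)}
  through step 2 (move(lab,bay)): drop {at(bay)}, keep {key_at(k2,dock), open(d_bay_dock)}, require {at(lab), open(d_bay_lab)}
    → {at(lab), key_at(k2,dock), open(d_bay_dock), open(d_bay_lab)}
  through step 1 (unlock(d_bay_lab)): drop {open(d_bay_lab)}, keep {at(lab), key_at(k2,dock), open(d_bay_dock)}, require {have(k2), locked(d_bay_lab)}
    → {at(lab), have(k2), key_at(k2,dock), locked(d_bay_lab), open(d_bay_dock)}

== RESULT ==
["at(lab)", "have(k2)", "key_at(k2,dock)", "locked(d_bay_lab)", "open(d_bay_dock)"]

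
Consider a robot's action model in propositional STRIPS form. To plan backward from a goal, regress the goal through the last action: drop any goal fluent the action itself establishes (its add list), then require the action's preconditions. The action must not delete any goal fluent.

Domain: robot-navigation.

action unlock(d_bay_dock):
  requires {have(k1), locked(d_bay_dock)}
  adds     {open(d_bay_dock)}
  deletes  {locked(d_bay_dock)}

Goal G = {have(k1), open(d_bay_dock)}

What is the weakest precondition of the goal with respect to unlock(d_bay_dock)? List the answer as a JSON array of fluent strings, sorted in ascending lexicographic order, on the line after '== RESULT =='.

Compute (G \ add) ∪ pre:
  G ∩ del = {}  (empty — regression defined)
  G \ add = {have(k1), open(d_bay_dock)} \ {open(d_bay_dock)} = {have(k1)}
  ∪ pre   = {have(k1)} ∪ {have(k1), locked(d_bay_dock)}
          = {have(k1), locked(d_bay_dock)}

== RESULT ==
["have(k1)", "locked(d_bay_dock)"]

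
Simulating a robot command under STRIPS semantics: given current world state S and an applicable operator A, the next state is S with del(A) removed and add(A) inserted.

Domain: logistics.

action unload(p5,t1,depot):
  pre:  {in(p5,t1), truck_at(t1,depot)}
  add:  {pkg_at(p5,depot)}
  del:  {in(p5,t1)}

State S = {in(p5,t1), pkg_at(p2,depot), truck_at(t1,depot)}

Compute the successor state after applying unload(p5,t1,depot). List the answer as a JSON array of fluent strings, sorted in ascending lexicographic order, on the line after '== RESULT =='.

Compute (S \ del) ∪ add:
  pre ⊆ S: {in(p5,t1), truck_at(t1,depot)} ⊆ S  — applicable
  S \ del = {pkg_at(p2,depot), truck_at(t1,depot)}
  ∪ add   = {pkg_at(p2,depot), pkg_at(p5,depot), truck_at(t1,depot)}

== RESULT ==
["pkg_at(p2,depot)", "pkg_at(p5,depot)", "truck_at(t1,depot)"]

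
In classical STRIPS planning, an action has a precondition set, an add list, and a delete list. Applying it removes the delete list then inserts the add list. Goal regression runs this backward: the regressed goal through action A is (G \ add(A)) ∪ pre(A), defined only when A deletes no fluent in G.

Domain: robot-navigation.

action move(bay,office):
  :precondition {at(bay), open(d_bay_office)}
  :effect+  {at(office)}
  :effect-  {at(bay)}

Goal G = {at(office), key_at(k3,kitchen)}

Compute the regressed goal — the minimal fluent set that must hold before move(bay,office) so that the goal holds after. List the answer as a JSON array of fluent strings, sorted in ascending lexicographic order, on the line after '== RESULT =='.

Compute (G \ add) ∪ pre:
  G ∩ del = {}  (empty — regression defined)
  G \ add = {at(office), key_at(k3,kitchen)} \ {at(office)} = {key_at(k3,kitchen)}
  ∪ pre   = {key_at(k3,kitchen)} ∪ {at(bay), open(d_bay_office)}
          = {at(bay), key_at(k3,kitchen), open(d_bay_office)}

== RESULT ==
["at(bay)", "key_at(k3,kitchen)", "open(d_bay_office)"]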